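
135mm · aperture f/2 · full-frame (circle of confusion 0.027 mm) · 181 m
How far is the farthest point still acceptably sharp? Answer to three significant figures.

Hyperfocal distance H = f²/(N·c) + f = 135²/(2 × 0.027) + 135 = 18225/0.054 + 135 ≈ 337635.0 mm ≈ 337.6 m.
Far limit Df = s·(H − f)/(H − s) = 181000 × (337635.0 − 135) / (337635.0 − 181000) = 181000 × 337500.0 / 156635.0 ≈ 389999 mm ≈ 390 m.

390 m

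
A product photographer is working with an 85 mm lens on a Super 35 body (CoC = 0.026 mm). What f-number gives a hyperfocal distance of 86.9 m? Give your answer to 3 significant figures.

f/3.20

Rearrange H = f²/(N·c) + f for N: N = f² / ((H − f)·c).
N = 85² / ((86900 − 85) × 0.026) = 7225 / 2257 ≈ 3.20.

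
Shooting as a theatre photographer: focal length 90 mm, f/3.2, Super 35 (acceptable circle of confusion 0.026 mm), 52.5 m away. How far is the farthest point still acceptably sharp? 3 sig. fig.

Hyperfocal distance H = f²/(N·c) + f = 90²/(3.2 × 0.026) + 90 = 8100/0.0832 + 90 ≈ 97445.8 mm ≈ 97.45 m.
Far limit Df = s·(H − f)/(H − s) = 52500 × (97445.8 − 90) / (97445.8 − 52500) = 52500 × 97355.8 / 44945.8 ≈ 113719 mm ≈ 114 m.

114 m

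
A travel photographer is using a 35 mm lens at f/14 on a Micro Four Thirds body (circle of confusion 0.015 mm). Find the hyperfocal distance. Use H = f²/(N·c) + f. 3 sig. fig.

5.87 m

Hyperfocal distance H = f²/(N·c) + f = 35²/(14 × 0.015) + 35 = 1225/0.21 + 35 ≈ 5868.3 mm ≈ 5.87 m.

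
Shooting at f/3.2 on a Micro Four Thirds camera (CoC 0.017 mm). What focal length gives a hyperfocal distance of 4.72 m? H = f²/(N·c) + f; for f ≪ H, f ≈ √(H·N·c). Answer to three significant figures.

From H = f²/(N·c) + f, with f ≪ H: f ≈ √(H·N·c) = √(4720 × 3.2 × 0.017) = √256.77 ≈ 16.02 mm.
The +f correction barely moves this — solving exactly, f² + N·c·f − N·c·H = 0 ⇒ f = (−N·c + √((N·c)² + 4·N·c·H))/2 = (−0.0544 + √1027.1)/2 ≈ 15.997 mm, so f ≈ 16.0 mm.

16.0 mm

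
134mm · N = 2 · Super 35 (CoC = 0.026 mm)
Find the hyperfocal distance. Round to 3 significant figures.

345 m

Hyperfocal distance H = f²/(N·c) + f = 134²/(2 × 0.026) + 134 = 17956/0.052 + 134 ≈ 345441.7 mm ≈ 345 m.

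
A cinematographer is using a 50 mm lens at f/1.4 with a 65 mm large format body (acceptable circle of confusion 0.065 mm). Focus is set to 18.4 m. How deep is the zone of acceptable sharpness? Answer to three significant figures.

44.4 m

Hyperfocal distance H = f²/(N·c) + f = 50²/(1.4 × 0.065) + 50 = 2500/0.091 + 50 ≈ 27522.5 mm ≈ 27.52 m.
Near limit Dn = s·(H − f)/(H + s − 2f) = 18400 × (27522.5 − 50) / (27522.5 + 18400 − 2 × 50) = 18400 × 27472.5 / 45822.5 ≈ 11032 mm.
Far limit Df = s·(H − f)/(H − s) = 18400 × (27522.5 − 50) / (27522.5 − 18400) = 18400 × 27472.5 / 9122.5 ≈ 55412 mm.
Depth of field = Df − Dn = 55412 − 11032 ≈ 44380 mm ≈ 44.4 m.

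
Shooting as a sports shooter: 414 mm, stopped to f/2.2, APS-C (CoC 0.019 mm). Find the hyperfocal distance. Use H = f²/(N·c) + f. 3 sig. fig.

4100 m

Hyperfocal distance H = f²/(N·c) + f = 414²/(2.2 × 0.019) + 414 = 171396/0.0418 + 414 ≈ 4100796.8 mm ≈ 4100 m.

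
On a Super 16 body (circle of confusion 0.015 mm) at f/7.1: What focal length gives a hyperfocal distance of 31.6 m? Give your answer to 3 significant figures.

58.0 mm

From H = f²/(N·c) + f, with f ≪ H: f ≈ √(H·N·c) = √(31600 × 7.1 × 0.015) = √3365.4 ≈ 58.01 mm.
The +f correction barely moves this — solving exactly, f² + N·c·f − N·c·H = 0 ⇒ f = (−N·c + √((N·c)² + 4·N·c·H))/2 = (−0.1065 + √13462)/2 ≈ 57.959 mm, so f ≈ 58.0 mm.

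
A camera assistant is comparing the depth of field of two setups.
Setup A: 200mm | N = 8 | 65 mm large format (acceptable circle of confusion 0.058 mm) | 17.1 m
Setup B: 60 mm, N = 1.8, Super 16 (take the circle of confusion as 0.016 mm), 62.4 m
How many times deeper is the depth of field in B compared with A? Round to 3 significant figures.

11.9

Setup A: H = 200²/(8×0.058) + 200 ≈ 86406.9 mm; DoF = Df − Dn = 21269.7 − 14297.2 ≈ 6972.5 mm.
Setup B: H = 60²/(1.8×0.016) + 60 ≈ 125060.0 mm; DoF = Df − Dn = 124481 − 41636 ≈ 82845 mm.
Ratio = 82845 / 6972.5 ≈ 11.9.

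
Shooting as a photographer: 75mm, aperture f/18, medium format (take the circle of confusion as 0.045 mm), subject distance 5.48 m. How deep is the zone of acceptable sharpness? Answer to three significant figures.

Hyperfocal distance H = f²/(N·c) + f = 75²/(18 × 0.045) + 75 = 5625/0.81 + 75 ≈ 7019.4 mm ≈ 7.019 m.
Near limit Dn = s·(H − f)/(H + s − 2f) = 5480 × (7019.4 − 75) / (7019.4 + 5480 − 2 × 75) = 5480 × 6944.4 / 12349.4 ≈ 3082 mm.
Far limit Df = s·(H − f)/(H − s) = 5480 × (7019.4 − 75) / (7019.4 − 5480) = 5480 × 6944.4 / 1539.4 ≈ 24720 mm.
Depth of field = Df − Dn = 24720 − 3082 ≈ 21638 mm ≈ 21.6 m.

21.6 m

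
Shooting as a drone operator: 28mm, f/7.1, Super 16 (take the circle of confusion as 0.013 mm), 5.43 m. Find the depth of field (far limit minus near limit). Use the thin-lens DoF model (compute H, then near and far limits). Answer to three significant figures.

Hyperfocal distance H = f²/(N·c) + f = 28²/(7.1 × 0.013) + 28 = 784/0.0923 + 28 ≈ 8522.0 mm ≈ 8.522 m.
Near limit Dn = s·(H − f)/(H + s − 2f) = 5430 × (8522.0 − 28) / (8522.0 + 5430 − 2 × 28) = 5430 × 8494.0 / 13896.0 ≈ 3319 mm.
Far limit Df = s·(H − f)/(H − s) = 5430 × (8522.0 − 28) / (8522.0 − 5430) = 5430 × 8494.0 / 3092.0 ≈ 14917 mm.
Depth of field = Df − Dn = 14917 − 3319 ≈ 11598 mm ≈ 11.6 m.

11.6 m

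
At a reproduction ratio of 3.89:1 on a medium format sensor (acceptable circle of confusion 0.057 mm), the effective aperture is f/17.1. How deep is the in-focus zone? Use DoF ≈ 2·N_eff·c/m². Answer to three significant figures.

At magnification m, DoF ≈ 2·N_eff·c/m² = 2 × 17.1 × 0.057 / 3.89² = 1.949 / 15.13 ≈ 0.129 mm.

0.129 mm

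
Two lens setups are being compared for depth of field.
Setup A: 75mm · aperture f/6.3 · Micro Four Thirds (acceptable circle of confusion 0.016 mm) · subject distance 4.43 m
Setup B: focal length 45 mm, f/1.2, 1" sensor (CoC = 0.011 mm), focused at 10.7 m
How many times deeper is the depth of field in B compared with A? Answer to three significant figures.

2.15

Setup A: H = 75²/(6.3×0.016) + 75 ≈ 55878.6 mm; DoF = Df − Dn = 4804.99 − 4109.30 ≈ 695.69 mm.
Setup B: H = 45²/(1.2×0.011) + 45 ≈ 153454.1 mm; DoF = Df − Dn = 11498.6 − 10005.1 ≈ 1493.5 mm.
Ratio = 1493.5 / 695.69 ≈ 2.15.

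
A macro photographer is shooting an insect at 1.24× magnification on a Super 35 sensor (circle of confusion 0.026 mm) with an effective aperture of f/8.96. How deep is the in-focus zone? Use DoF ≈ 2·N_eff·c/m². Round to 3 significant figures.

0.303 mm

At magnification m, DoF ≈ 2·N_eff·c/m² = 2 × 8.96 × 0.026 / 1.24² = 0.4659 / 1.538 ≈ 0.303 mm.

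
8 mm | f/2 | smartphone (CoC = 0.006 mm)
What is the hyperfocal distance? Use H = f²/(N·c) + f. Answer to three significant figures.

5.34 m

Hyperfocal distance H = f²/(N·c) + f = 8²/(2 × 0.006) + 8 = 64/0.012 + 8 ≈ 5341.3 mm ≈ 5.34 m.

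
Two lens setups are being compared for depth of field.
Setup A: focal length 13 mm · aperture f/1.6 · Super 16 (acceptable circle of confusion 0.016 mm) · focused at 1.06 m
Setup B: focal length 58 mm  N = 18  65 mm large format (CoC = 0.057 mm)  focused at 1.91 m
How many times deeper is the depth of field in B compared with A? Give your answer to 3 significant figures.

Setup A: H = 13²/(1.6×0.016) + 13 ≈ 6614.6 mm; DoF = Df − Dn = 1259.80 − 914.90 ≈ 344.90 mm.
Setup B: H = 58²/(18×0.057) + 58 ≈ 3336.8 mm; DoF = Df − Dn = 4389.3 − 1220.6 ≈ 3168.7 mm.
Ratio = 3168.7 / 344.90 ≈ 9.19.

9.19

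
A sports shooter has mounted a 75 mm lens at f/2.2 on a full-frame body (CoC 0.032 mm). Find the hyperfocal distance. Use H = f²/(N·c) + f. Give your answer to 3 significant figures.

80.0 m

Hyperfocal distance H = f²/(N·c) + f = 75²/(2.2 × 0.032) + 75 = 5625/0.0704 + 75 ≈ 79975.6 mm ≈ 80.0 m.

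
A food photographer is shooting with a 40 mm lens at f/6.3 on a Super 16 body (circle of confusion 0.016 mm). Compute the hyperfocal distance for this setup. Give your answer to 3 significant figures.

Hyperfocal distance H = f²/(N·c) + f = 40²/(6.3 × 0.016) + 40 = 1600/0.1008 + 40 ≈ 15913.0 mm ≈ 15.9 m.

15.9 m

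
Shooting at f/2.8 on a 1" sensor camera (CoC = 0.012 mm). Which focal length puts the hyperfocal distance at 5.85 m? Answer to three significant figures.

From H = f²/(N·c) + f, with f ≪ H: f ≈ √(H·N·c) = √(5850 × 2.8 × 0.012) = √196.56 ≈ 14.02 mm.
The +f correction barely moves this — solving exactly, f² + N·c·f − N·c·H = 0 ⇒ f = (−N·c + √((N·c)² + 4·N·c·H))/2 = (−0.0336 + √786.24)/2 ≈ 14.003 mm, so f ≈ 14.0 mm.

14.0 mm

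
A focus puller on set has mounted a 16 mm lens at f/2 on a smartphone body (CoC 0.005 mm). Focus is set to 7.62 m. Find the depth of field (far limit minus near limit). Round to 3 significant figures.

4.96 m

Hyperfocal distance H = f²/(N·c) + f = 16²/(2 × 0.005) + 16 = 256/0.01 + 16 ≈ 25616.0 mm ≈ 25.62 m.
Near limit Dn = s·(H − f)/(H + s − 2f) = 7620 × (25616.0 − 16) / (25616.0 + 7620 − 2 × 16) = 7620 × 25600.0 / 33204.0 ≈ 5875.0 mm.
Far limit Df = s·(H − f)/(H − s) = 7620 × (25616.0 − 16) / (25616.0 − 7620) = 7620 × 25600.0 / 17996.0 ≈ 10839.7 mm.
Depth of field = Df − Dn = 10839.7 − 5875.0 ≈ 4964.7 mm ≈ 4.96 m.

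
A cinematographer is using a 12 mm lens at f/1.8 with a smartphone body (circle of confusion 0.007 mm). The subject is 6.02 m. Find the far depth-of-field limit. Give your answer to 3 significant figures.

Hyperfocal distance H = f²/(N·c) + f = 12²/(1.8 × 0.007) + 12 = 144/0.0126 + 12 ≈ 11440.6 mm ≈ 11.44 m.
Far limit Df = s·(H − f)/(H − s) = 6020 × (11440.6 − 12) / (11440.6 − 6020) = 6020 × 11428.6 / 5420.6 ≈ 12692 mm ≈ 12.7 m.

12.7 m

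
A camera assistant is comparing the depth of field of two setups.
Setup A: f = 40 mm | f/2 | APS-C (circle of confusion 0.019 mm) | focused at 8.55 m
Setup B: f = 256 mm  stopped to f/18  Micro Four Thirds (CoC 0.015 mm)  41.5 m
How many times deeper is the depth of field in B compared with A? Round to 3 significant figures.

Setup A: H = 40²/(2×0.019) + 40 ≈ 42145.3 mm; DoF = Df − Dn = 10715.8 − 7112.5 ≈ 3603.3 mm.
Setup B: H = 256²/(18×0.015) + 256 ≈ 242981.9 mm; DoF = Df − Dn = 49995 − 35473 ≈ 14522 mm.
Ratio = 14522 / 3603.3 ≈ 4.03.

4.03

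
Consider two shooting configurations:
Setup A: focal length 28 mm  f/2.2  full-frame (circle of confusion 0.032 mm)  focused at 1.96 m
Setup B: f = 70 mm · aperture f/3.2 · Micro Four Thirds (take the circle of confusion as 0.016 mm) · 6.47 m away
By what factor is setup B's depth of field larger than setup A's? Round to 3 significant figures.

1.24

Setup A: H = 28²/(2.2×0.032) + 28 ≈ 11164.4 mm; DoF = Df − Dn = 2371.40 − 1670.24 ≈ 701.16 mm.
Setup B: H = 70²/(3.2×0.016) + 70 ≈ 95773.1 mm; DoF = Df − Dn = 6933.68 − 6064.45 ≈ 869.23 mm.
Ratio = 869.23 / 701.16 ≈ 1.24.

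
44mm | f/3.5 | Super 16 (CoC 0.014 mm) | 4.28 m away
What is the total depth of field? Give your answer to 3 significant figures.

Hyperfocal distance H = f²/(N·c) + f = 44²/(3.5 × 0.014) + 44 = 1936/0.049 + 44 ≈ 39554.2 mm ≈ 39.55 m.
Near limit Dn = s·(H − f)/(H + s − 2f) = 4280 × (39554.2 − 44) / (39554.2 + 4280 − 2 × 44) = 4280 × 39510.2 / 43746.2 ≈ 3865.56 mm.
Far limit Df = s·(H − f)/(H − s) = 4280 × (39554.2 − 44) / (39554.2 − 4280) = 4280 × 39510.2 / 35274.2 ≈ 4793.98 mm.
Depth of field = Df − Dn = 4793.98 − 3865.56 ≈ 928.42 mm ≈ 0.928 m.

0.928 m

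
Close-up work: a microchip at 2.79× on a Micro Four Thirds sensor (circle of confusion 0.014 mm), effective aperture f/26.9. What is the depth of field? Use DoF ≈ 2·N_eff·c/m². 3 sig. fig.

At magnification m, DoF ≈ 2·N_eff·c/m² = 2 × 26.9 × 0.014 / 2.79² = 0.7532 / 7.784 ≈ 0.0968 mm.

0.0968 mm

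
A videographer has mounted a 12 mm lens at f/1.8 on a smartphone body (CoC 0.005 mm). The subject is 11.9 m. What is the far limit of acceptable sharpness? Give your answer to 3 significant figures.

Hyperfocal distance H = f²/(N·c) + f = 12²/(1.8 × 0.005) + 12 = 144/0.009 + 12 ≈ 16012.0 mm ≈ 16.01 m.
Far limit Df = s·(H − f)/(H − s) = 11900 × (16012.0 − 12) / (16012.0 − 11900) = 11900 × 16000.0 / 4112.0 ≈ 46304 mm ≈ 46.3 m.

46.3 m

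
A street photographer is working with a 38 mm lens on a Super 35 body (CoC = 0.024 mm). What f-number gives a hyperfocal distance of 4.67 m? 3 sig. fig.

Rearrange H = f²/(N·c) + f for N: N = f² / ((H − f)·c).
N = 38² / ((4670 − 38) × 0.024) = 1444 / 111.2 ≈ 13.

f/13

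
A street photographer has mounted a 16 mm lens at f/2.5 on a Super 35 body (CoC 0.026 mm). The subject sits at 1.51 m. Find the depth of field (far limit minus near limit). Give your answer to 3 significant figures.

1.34 m

Hyperfocal distance H = f²/(N·c) + f = 16²/(2.5 × 0.026) + 16 = 256/0.065 + 16 ≈ 3954.5 mm ≈ 3.954 m.
Near limit Dn = s·(H − f)/(H + s − 2f) = 1510 × (3954.5 − 16) / (3954.5 + 1510 − 2 × 16) = 1510 × 3938.5 / 5432.5 ≈ 1094.7 mm.
Far limit Df = s·(H − f)/(H − s) = 1510 × (3954.5 − 16) / (3954.5 − 1510) = 1510 × 3938.5 / 2444.5 ≈ 2432.9 mm.
Depth of field = Df − Dn = 2432.9 − 1094.7 ≈ 1338.2 mm ≈ 1.34 m.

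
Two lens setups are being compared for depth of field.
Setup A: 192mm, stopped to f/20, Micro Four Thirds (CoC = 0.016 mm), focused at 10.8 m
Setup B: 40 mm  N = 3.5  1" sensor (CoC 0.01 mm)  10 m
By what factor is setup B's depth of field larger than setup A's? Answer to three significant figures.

2.28

Setup A: H = 192²/(20×0.016) + 192 ≈ 115392.0 mm; DoF = Df − Dn = 11895.4 − 9889.4 ≈ 2006.0 mm.
Setup B: H = 40²/(3.5×0.01) + 40 ≈ 45754.3 mm; DoF = Df − Dn = 12785.7 − 8211.0 ≈ 4574.7 mm.
Ratio = 4574.7 / 2006.0 ≈ 2.28.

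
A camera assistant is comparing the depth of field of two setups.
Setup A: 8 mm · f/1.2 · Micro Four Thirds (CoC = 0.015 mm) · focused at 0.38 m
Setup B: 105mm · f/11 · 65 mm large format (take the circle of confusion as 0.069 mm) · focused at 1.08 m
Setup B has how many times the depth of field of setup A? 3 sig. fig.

1.81

Setup A: H = 8²/(1.2×0.015) + 8 ≈ 3563.6 mm; DoF = Df − Dn = 424.403 − 344.008 ≈ 80.395 mm.
Setup B: H = 105²/(11×0.069) + 105 ≈ 14630.7 mm; DoF = Df − Dn = 1157.71 − 1012.07 ≈ 145.64 mm.
Ratio = 145.64 / 80.395 ≈ 1.81.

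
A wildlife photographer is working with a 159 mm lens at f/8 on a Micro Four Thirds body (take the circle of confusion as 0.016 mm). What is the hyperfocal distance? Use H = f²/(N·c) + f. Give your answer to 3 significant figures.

198 m

Hyperfocal distance H = f²/(N·c) + f = 159²/(8 × 0.016) + 159 = 25281/0.128 + 159 ≈ 197666.8 mm ≈ 198 m.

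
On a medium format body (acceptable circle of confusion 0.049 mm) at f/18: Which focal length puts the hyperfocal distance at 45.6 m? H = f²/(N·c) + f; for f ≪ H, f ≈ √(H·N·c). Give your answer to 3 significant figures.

200 mm

From H = f²/(N·c) + f, with f ≪ H: f ≈ √(H·N·c) = √(45600 × 18 × 0.049) = √40219 ≈ 200.5 mm.
Exact: f² + N·c·f − N·c·H = 0 ⇒ f = (−N·c + √((N·c)² + 4·N·c·H))/2 = (−0.882 + √160878)/2 ≈ 200.11 mm ≈ 200 mm.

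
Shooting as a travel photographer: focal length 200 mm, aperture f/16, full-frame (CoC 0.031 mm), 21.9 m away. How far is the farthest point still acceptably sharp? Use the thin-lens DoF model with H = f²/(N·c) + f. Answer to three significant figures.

30.0 m

Hyperfocal distance H = f²/(N·c) + f = 200²/(16 × 0.031) + 200 = 40000/0.496 + 200 ≈ 80845.2 mm ≈ 80.85 m.
Far limit Df = s·(H − f)/(H − s) = 21900 × (80845.2 − 200) / (80845.2 − 21900) = 21900 × 80645.2 / 58945.2 ≈ 29962 mm ≈ 30.0 m.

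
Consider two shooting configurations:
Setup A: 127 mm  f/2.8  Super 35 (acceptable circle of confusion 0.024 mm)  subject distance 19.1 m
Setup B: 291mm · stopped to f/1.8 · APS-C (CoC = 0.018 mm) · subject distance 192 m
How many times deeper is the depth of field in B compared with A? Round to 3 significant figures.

Setup A: H = 127²/(2.8×0.024) + 127 ≈ 240141.9 mm; DoF = Df − Dn = 20739.4 − 17700.8 ≈ 3038.6 mm.
Setup B: H = 291²/(1.8×0.018) + 291 ≈ 2613902.1 mm; DoF = Df − Dn = 207198 − 178879 ≈ 28319 mm.
Ratio = 28319 / 3038.6 ≈ 9.32.

9.32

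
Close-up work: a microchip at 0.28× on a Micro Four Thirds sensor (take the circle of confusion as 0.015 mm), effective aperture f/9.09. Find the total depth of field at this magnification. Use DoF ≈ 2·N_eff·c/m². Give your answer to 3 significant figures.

3.48 mm

At magnification m, DoF ≈ 2·N_eff·c/m² = 2 × 9.09 × 0.015 / 0.28² = 0.2727 / 0.0784 ≈ 3.48 mm.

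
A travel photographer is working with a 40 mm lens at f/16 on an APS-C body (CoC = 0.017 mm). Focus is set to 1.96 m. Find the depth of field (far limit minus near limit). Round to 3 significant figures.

Hyperfocal distance H = f²/(N·c) + f = 40²/(16 × 0.017) + 40 = 1600/0.272 + 40 ≈ 5922.4 mm ≈ 5.922 m.
Near limit Dn = s·(H − f)/(H + s − 2f) = 1960 × (5922.4 − 40) / (5922.4 + 1960 − 2 × 40) = 1960 × 5882.4 / 7802.4 ≈ 1477.7 mm.
Far limit Df = s·(H − f)/(H − s) = 1960 × (5922.4 − 40) / (5922.4 − 1960) = 1960 × 5882.4 / 3962.4 ≈ 2909.7 mm.
Depth of field = Df − Dn = 2909.7 − 1477.7 ≈ 1432.0 mm ≈ 1.43 m.

1.43 m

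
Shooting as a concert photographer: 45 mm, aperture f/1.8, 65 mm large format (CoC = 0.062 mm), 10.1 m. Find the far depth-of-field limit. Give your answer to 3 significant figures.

Hyperfocal distance H = f²/(N·c) + f = 45²/(1.8 × 0.062) + 45 = 2025/0.1116 + 45 ≈ 18190.2 mm ≈ 18.19 m.
Far limit Df = s·(H − f)/(H − s) = 10100 × (18190.2 − 45) / (18190.2 − 10100) = 10100 × 18145.2 / 8090.2 ≈ 22653 mm ≈ 22.7 m.

22.7 m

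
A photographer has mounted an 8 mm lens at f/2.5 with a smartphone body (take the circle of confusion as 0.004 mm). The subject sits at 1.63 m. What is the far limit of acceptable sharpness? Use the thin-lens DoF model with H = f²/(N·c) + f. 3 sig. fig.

Hyperfocal distance H = f²/(N·c) + f = 8²/(2.5 × 0.004) + 8 = 64/0.01 + 8 ≈ 6408.0 mm ≈ 6.408 m.
Far limit Df = s·(H − f)/(H − s) = 1630 × (6408.0 − 8) / (6408.0 − 1630) = 1630 × 6400.0 / 4778.0 ≈ 2183.3 mm ≈ 2.18 m.

2.18 m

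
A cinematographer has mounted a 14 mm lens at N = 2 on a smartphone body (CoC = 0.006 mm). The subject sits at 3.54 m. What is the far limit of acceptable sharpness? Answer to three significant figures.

4.51 m

Hyperfocal distance H = f²/(N·c) + f = 14²/(2 × 0.006) + 14 = 196/0.012 + 14 ≈ 16347.3 mm ≈ 16.35 m.
Far limit Df = s·(H − f)/(H − s) = 3540 × (16347.3 − 14) / (16347.3 − 3540) = 3540 × 16333.3 / 12807.3 ≈ 4514.6 mm ≈ 4.51 m.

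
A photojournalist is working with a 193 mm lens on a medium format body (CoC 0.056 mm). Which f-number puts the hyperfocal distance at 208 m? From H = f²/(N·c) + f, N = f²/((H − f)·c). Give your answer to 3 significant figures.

f/3.20

Rearrange H = f²/(N·c) + f for N: N = f² / ((H − f)·c).
N = 193² / ((208000 − 193) × 0.056) = 37249 / 11637 ≈ 3.20.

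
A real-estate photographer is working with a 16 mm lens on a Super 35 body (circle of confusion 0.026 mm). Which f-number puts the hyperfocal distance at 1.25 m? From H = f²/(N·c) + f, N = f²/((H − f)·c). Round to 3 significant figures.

Rearrange H = f²/(N·c) + f for N: N = f² / ((H − f)·c).
N = 16² / ((1250 − 16) × 0.026) = 256 / 32.08 ≈ 7.98.

f/7.98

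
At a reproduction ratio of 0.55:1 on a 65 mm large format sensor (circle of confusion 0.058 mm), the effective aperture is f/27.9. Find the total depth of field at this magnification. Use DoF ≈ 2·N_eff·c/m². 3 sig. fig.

10.7 mm

At magnification m, DoF ≈ 2·N_eff·c/m² = 2 × 27.9 × 0.058 / 0.55² = 3.236 / 0.3025 ≈ 10.7 mm.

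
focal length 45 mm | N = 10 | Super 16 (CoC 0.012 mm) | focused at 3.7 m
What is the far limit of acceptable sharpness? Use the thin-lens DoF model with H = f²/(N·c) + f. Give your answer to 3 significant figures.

4.72 m

Hyperfocal distance H = f²/(N·c) + f = 45²/(10 × 0.012) + 45 = 2025/0.12 + 45 ≈ 16920.0 mm ≈ 16.92 m.
Far limit Df = s·(H − f)/(H − s) = 3700 × (16920.0 − 45) / (16920.0 − 3700) = 3700 × 16875.0 / 13220.0 ≈ 4723.0 mm ≈ 4.72 m.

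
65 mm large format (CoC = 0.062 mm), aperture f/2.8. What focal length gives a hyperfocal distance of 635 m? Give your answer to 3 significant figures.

332 mm

From H = f²/(N·c) + f, with f ≪ H: f ≈ √(H·N·c) = √(635000 × 2.8 × 0.062) = √110236 ≈ 332.0 mm.
The +f correction barely moves this — solving exactly, f² + N·c·f − N·c·H = 0 ⇒ f = (−N·c + √((N·c)² + 4·N·c·H))/2 = (−0.1736 + √440944)/2 ≈ 331.93 mm, so f ≈ 332 mm.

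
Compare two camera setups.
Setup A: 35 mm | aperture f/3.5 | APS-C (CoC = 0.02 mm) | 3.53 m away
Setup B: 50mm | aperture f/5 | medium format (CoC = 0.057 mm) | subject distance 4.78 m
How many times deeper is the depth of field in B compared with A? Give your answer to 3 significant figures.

4.95

Setup A: H = 35²/(3.5×0.02) + 35 ≈ 17535.0 mm; DoF = Df − Dn = 4410.9 − 2942.4 ≈ 1468.5 mm.
Setup B: H = 50²/(5×0.057) + 50 ≈ 8821.9 mm; DoF = Df − Dn = 10373.7 − 3105.5 ≈ 7268.2 mm.
Ratio = 7268.2 / 1468.5 ≈ 4.95.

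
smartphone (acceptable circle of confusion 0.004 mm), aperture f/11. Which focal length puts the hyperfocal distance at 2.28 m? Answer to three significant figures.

9.99 mm

From H = f²/(N·c) + f, with f ≪ H: f ≈ √(H·N·c) = √(2280 × 11 × 0.004) = √100.32 ≈ 10.02 mm.
Exact: f² + N·c·f − N·c·H = 0 ⇒ f = (−N·c + √((N·c)² + 4·N·c·H))/2 = (−0.044 + √401.28)/2 ≈ 9.9940 mm ≈ 9.99 mm.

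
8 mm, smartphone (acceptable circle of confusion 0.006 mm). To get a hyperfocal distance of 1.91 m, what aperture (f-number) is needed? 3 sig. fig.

f/5.61

Rearrange H = f²/(N·c) + f for N: N = f² / ((H − f)·c).
N = 8² / ((1910 − 8) × 0.006) = 64 / 11.41 ≈ 5.61.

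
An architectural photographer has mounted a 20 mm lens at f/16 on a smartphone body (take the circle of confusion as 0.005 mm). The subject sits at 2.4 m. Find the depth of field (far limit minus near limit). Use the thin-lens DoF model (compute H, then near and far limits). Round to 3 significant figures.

2.95 m

Hyperfocal distance H = f²/(N·c) + f = 20²/(16 × 0.005) + 20 = 400/0.08 + 20 ≈ 5020.0 mm ≈ 5.020 m.
Near limit Dn = s·(H − f)/(H + s − 2f) = 2400 × (5020.0 − 20) / (5020.0 + 2400 − 2 × 20) = 2400 × 5000.0 / 7380.0 ≈ 1626.0 mm.
Far limit Df = s·(H − f)/(H − s) = 2400 × (5020.0 − 20) / (5020.0 − 2400) = 2400 × 5000.0 / 2620.0 ≈ 4580.2 mm.
Depth of field = Df − Dn = 4580.2 − 1626.0 ≈ 2954.2 mm ≈ 2.95 m.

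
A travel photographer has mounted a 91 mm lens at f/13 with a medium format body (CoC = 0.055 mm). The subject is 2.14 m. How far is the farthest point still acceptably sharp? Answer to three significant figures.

2.60 m

Hyperfocal distance H = f²/(N·c) + f = 91²/(13 × 0.055) + 91 = 8281/0.715 + 91 ≈ 11672.8 mm ≈ 11.67 m.
Far limit Df = s·(H − f)/(H − s) = 2140 × (11672.8 − 91) / (11672.8 − 2140) = 2140 × 11581.8 / 9532.8 ≈ 2600.0 mm ≈ 2.60 m.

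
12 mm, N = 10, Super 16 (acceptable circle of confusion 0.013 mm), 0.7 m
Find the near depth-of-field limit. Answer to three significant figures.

432 mm

Hyperfocal distance H = f²/(N·c) + f = 12²/(10 × 0.013) + 12 = 144/0.13 + 12 ≈ 1119.7 mm ≈ 1.120 m.
Near limit Dn = s·(H − f)/(H + s − 2f) = 700 × (1119.7 − 12) / (1119.7 + 700 − 2 × 12) = 700 × 1107.7 / 1795.7 ≈ 431.80 mm.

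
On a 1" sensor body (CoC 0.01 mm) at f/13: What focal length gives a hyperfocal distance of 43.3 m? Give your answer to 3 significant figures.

From H = f²/(N·c) + f, with f ≪ H: f ≈ √(H·N·c) = √(43300 × 13 × 0.01) = √5629.0 ≈ 75.03 mm.
The +f correction barely moves this — solving exactly, f² + N·c·f − N·c·H = 0 ⇒ f = (−N·c + √((N·c)² + 4·N·c·H))/2 = (−0.13 + √22516)/2 ≈ 74.962 mm, so f ≈ 75.0 mm.

75.0 mm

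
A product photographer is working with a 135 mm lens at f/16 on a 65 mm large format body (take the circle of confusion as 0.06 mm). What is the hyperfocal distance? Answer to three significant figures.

Hyperfocal distance H = f²/(N·c) + f = 135²/(16 × 0.06) + 135 = 18225/0.96 + 135 ≈ 19119.4 mm ≈ 19.1 m.

19.1 m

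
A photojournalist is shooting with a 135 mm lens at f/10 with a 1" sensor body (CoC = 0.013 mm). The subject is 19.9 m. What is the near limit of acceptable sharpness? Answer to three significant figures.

17.4 m

Hyperfocal distance H = f²/(N·c) + f = 135²/(10 × 0.013) + 135 = 18225/0.13 + 135 ≈ 140327.3 mm ≈ 140.3 m.
Near limit Dn = s·(H − f)/(H + s − 2f) = 19900 × (140327.3 − 135) / (140327.3 + 19900 − 2 × 135) = 19900 × 140192.3 / 159957.3 ≈ 17441 mm ≈ 17.4 m.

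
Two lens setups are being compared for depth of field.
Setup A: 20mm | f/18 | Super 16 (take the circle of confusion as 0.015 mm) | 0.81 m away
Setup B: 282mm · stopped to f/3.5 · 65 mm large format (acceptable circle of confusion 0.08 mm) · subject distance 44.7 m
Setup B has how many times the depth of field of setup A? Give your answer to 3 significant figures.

Setup A: H = 20²/(18×0.015) + 20 ≈ 1501.5 mm; DoF = Df − Dn = 1735.4 − 528.3 ≈ 1207.1 mm.
Setup B: H = 282²/(3.5×0.08) + 282 ≈ 284296.3 mm; DoF = Df − Dn = 52987 − 38655 ≈ 14332 mm.
Ratio = 14332 / 1207.1 ≈ 11.9.

11.9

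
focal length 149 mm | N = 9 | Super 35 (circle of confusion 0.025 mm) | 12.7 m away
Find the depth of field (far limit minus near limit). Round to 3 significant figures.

Hyperfocal distance H = f²/(N·c) + f = 149²/(9 × 0.025) + 149 = 22201/0.225 + 149 ≈ 98820.1 mm ≈ 98.82 m.
Near limit Dn = s·(H − f)/(H + s − 2f) = 12700 × (98820.1 − 149) / (98820.1 + 12700 − 2 × 149) = 12700 × 98671.1 / 111222.1 ≈ 11266.9 mm.
Far limit Df = s·(H − f)/(H − s) = 12700 × (98820.1 − 149) / (98820.1 − 12700) = 12700 × 98671.1 / 86120.1 ≈ 14550.9 mm.
Depth of field = Df − Dn = 14550.9 − 11266.9 ≈ 3284.0 mm ≈ 3.28 m.

3.28 m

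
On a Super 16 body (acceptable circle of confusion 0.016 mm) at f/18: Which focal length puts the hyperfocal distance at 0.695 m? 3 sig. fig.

From H = f²/(N·c) + f, with f ≪ H: f ≈ √(H·N·c) = √(695 × 18 × 0.016) = √200.16 ≈ 14.15 mm.
Exact: f² + N·c·f − N·c·H = 0 ⇒ f = (−N·c + √((N·c)² + 4·N·c·H))/2 = (−0.288 + √800.72)/2 ≈ 14.005 mm ≈ 14.0 mm.

14.0 mm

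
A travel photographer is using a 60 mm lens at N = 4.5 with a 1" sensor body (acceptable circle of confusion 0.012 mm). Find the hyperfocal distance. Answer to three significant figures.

66.7 m

Hyperfocal distance H = f²/(N·c) + f = 60²/(4.5 × 0.012) + 60 = 3600/0.054 + 60 ≈ 66726.7 mm ≈ 66.7 m.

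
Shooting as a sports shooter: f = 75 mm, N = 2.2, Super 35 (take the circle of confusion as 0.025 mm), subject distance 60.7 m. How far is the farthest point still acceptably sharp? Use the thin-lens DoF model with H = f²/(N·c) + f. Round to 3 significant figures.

149 m

Hyperfocal distance H = f²/(N·c) + f = 75²/(2.2 × 0.025) + 75 = 5625/0.055 + 75 ≈ 102347.7 mm ≈ 102.3 m.
Far limit Df = s·(H − f)/(H − s) = 60700 × (102347.7 − 75) / (102347.7 − 60700) = 60700 × 102272.7 / 41647.7 ≈ 149059 mm ≈ 149 m.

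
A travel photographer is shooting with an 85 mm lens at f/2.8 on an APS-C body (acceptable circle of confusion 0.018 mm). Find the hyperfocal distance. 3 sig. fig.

Hyperfocal distance H = f²/(N·c) + f = 85²/(2.8 × 0.018) + 85 = 7225/0.0504 + 85 ≈ 143438.2 mm ≈ 143 m.

143 m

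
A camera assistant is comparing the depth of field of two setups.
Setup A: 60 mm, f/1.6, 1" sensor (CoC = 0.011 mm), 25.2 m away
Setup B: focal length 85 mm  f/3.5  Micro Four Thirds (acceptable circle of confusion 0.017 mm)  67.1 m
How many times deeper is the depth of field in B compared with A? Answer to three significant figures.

Setup A: H = 60²/(1.6×0.011) + 60 ≈ 204605.5 mm; DoF = Df − Dn = 28731.3 − 22441.8 ≈ 6289.5 mm.
Setup B: H = 85²/(3.5×0.017) + 85 ≈ 121513.6 mm; DoF = Df − Dn = 149739 − 43238 ≈ 106501 mm.
Ratio = 106501 / 6289.5 ≈ 16.9.

16.9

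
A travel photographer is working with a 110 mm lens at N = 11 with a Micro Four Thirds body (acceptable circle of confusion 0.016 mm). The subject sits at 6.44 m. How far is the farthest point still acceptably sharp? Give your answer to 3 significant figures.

Hyperfocal distance H = f²/(N·c) + f = 110²/(11 × 0.016) + 110 = 12100/0.176 + 110 ≈ 68860.0 mm ≈ 68.86 m.
Far limit Df = s·(H − f)/(H − s) = 6440 × (68860.0 − 110) / (68860.0 − 6440) = 6440 × 68750.0 / 62420.0 ≈ 7093.1 mm ≈ 7.09 m.

7.09 m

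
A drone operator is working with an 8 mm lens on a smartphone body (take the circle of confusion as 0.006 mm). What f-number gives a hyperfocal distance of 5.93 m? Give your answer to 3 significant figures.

f/1.80

Rearrange H = f²/(N·c) + f for N: N = f² / ((H − f)·c).
N = 8² / ((5930 − 8) × 0.006) = 64 / 35.53 ≈ 1.80.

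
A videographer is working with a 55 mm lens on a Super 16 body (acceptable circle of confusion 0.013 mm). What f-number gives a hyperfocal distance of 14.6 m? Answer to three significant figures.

Rearrange H = f²/(N·c) + f for N: N = f² / ((H − f)·c).
N = 55² / ((14600 − 55) × 0.013) = 3025 / 189.1 ≈ 16.

f/16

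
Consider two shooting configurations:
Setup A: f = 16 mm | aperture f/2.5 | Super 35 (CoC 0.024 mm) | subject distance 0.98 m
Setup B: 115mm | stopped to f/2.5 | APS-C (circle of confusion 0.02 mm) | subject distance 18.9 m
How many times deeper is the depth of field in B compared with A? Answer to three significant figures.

5.78

Setup A: H = 16²/(2.5×0.024) + 16 ≈ 4282.7 mm; DoF = Df − Dn = 1266.05 − 799.39 ≈ 466.66 mm.
Setup B: H = 115²/(2.5×0.02) + 115 ≈ 264615.0 mm; DoF = Df − Dn = 20344.9 − 17646.7 ≈ 2698.2 mm.
Ratio = 2698.2 / 466.66 ≈ 5.78.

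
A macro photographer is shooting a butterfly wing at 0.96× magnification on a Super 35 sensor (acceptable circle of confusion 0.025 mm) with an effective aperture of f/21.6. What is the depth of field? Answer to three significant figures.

1.17 mm

At magnification m, DoF ≈ 2·N_eff·c/m² = 2 × 21.6 × 0.025 / 0.96² = 1.08 / 0.9216 ≈ 1.17 mm.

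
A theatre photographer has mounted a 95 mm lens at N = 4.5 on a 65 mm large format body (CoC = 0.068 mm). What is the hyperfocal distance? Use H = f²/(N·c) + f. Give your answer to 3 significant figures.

29.6 m

Hyperfocal distance H = f²/(N·c) + f = 95²/(4.5 × 0.068) + 95 = 9025/0.306 + 95 ≈ 29588.5 mm ≈ 29.6 m.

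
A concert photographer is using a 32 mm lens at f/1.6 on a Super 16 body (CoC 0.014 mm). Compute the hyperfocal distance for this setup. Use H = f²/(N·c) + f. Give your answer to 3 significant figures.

Hyperfocal distance H = f²/(N·c) + f = 32²/(1.6 × 0.014) + 32 = 1024/0.0224 + 32 ≈ 45746.3 mm ≈ 45.7 m.

45.7 m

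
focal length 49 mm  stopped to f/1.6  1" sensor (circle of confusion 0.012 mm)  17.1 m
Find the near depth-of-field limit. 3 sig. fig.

Hyperfocal distance H = f²/(N·c) + f = 49²/(1.6 × 0.012) + 49 = 2401/0.0192 + 49 ≈ 125101.1 mm ≈ 125.1 m.
Near limit Dn = s·(H − f)/(H + s − 2f) = 17100 × (125101.1 − 49) / (125101.1 + 17100 − 2 × 49) = 17100 × 125052.1 / 142103.1 ≈ 15048 mm ≈ 15.0 m.

15.0 m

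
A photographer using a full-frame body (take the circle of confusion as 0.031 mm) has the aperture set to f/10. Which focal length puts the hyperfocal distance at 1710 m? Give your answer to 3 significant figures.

From H = f²/(N·c) + f, with f ≪ H: f ≈ √(H·N·c) = √(1710000 × 10 × 0.031) = √530100 ≈ 728.1 mm.
The +f correction barely moves this — solving exactly, f² + N·c·f − N·c·H = 0 ⇒ f = (−N·c + √((N·c)² + 4·N·c·H))/2 = (−0.31 + √2120400)/2 ≈ 727.92 mm, so f ≈ 728 mm.

728 mm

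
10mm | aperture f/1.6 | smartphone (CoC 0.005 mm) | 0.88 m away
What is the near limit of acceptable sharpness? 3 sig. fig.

Hyperfocal distance H = f²/(N·c) + f = 10²/(1.6 × 0.005) + 10 = 100/0.008 + 10 ≈ 12510.0 mm ≈ 12.51 m.
Near limit Dn = s·(H − f)/(H + s − 2f) = 880 × (12510.0 − 10) / (12510.0 + 880 − 2 × 10) = 880 × 12500.0 / 13370.0 ≈ 822.74 mm ≈ 0.823 m.

0.823 m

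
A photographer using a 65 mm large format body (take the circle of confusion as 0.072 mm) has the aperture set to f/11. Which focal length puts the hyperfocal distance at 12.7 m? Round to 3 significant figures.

99.9 mm

From H = f²/(N·c) + f, with f ≪ H: f ≈ √(H·N·c) = √(12700 × 11 × 0.072) = √10058 ≈ 100.3 mm.
Exact: f² + N·c·f − N·c·H = 0 ⇒ f = (−N·c + √((N·c)² + 4·N·c·H))/2 = (−0.792 + √40234)/2 ≈ 99.896 mm ≈ 99.9 mm.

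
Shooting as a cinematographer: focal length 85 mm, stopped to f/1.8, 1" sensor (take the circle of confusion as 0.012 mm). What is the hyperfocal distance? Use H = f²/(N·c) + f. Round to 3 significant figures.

Hyperfocal distance H = f²/(N·c) + f = 85²/(1.8 × 0.012) + 85 = 7225/0.0216 + 85 ≈ 334575.7 mm ≈ 335 m.

335 m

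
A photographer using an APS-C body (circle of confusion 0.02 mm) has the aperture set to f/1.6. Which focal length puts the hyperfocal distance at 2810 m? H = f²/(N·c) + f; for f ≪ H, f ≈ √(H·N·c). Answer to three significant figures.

300 mm

From H = f²/(N·c) + f, with f ≪ H: f ≈ √(H·N·c) = √(2810000 × 1.6 × 0.02) = √89920 ≈ 299.9 mm.
The +f correction barely moves this — solving exactly, f² + N·c·f − N·c·H = 0 ⇒ f = (−N·c + √((N·c)² + 4·N·c·H))/2 = (−0.032 + √359680)/2 ≈ 299.85 mm, so f ≈ 300 mm.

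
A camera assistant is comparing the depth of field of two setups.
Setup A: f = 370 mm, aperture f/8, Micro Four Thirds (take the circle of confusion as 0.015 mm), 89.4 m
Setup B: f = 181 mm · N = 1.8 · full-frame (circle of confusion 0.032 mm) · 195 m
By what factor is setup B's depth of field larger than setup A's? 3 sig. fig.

10.8

Setup A: H = 370²/(8×0.015) + 370 ≈ 1141203.3 mm; DoF = Df − Dn = 96967 − 82928 ≈ 14039 mm.
Setup B: H = 181²/(1.8×0.032) + 181 ≈ 568948.4 mm; DoF = Df − Dn = 296591 − 145248 ≈ 151343 mm.
Ratio = 151343 / 14039 ≈ 10.8.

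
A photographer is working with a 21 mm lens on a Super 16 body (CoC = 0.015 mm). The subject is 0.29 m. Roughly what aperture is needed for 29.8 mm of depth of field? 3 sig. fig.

f/5.60

Write h = H − f = f²/(N·c). The thin-lens limits are Dn = s·h/(h + (s−f)) and Df = s·h/(h − (s−f)), so DoF = Df − Dn = 2·s·(s−f)·h / (h² − (s−f)²).
That is a quadratic in h: DoF·h² − 2·s·(s−f)·h − DoF·(s−f)² = 0 ⇒ h = (s−f)·(s + √(s² + DoF²)) / DoF = 269 × (290 + √(290² + 29.8²)) / 29.8 = 269 × (290 + 291.527) / 29.8 ≈ 5249.4 mm.
Then N = f²/(c·h) = 21² / (0.015 × 5249.4) = 441 / 78.740 ≈ 5.60.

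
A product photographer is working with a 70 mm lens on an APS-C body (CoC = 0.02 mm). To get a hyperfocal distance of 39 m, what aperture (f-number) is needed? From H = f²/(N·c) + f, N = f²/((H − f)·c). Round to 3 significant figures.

Rearrange H = f²/(N·c) + f for N: N = f² / ((H − f)·c).
N = 70² / ((39000 − 70) × 0.02) = 4900 / 778.6 ≈ 6.29.

f/6.29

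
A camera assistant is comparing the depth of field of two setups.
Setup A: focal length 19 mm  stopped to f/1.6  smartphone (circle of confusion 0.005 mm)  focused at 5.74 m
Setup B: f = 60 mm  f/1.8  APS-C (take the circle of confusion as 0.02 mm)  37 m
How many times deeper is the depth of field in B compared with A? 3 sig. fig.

21.4

Setup A: H = 19²/(1.6×0.005) + 19 ≈ 45144.0 mm; DoF = Df − Dn = 6573.4 − 5094.2 ≈ 1479.2 mm.
Setup B: H = 60²/(1.8×0.02) + 60 ≈ 100060.0 mm; DoF = Df − Dn = 58674 − 27019 ≈ 31655 mm.
Ratio = 31655 / 1479.2 ≈ 21.4.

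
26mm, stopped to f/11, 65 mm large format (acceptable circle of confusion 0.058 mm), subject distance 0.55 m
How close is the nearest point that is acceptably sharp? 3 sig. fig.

Hyperfocal distance H = f²/(N·c) + f = 26²/(11 × 0.058) + 26 = 676/0.638 + 26 ≈ 1085.6 mm ≈ 1.086 m.
Near limit Dn = s·(H − f)/(H + s − 2f) = 550 × (1085.6 − 26) / (1085.6 + 550 − 2 × 26) = 550 × 1059.6 / 1583.6 ≈ 368.01 mm.

368 mm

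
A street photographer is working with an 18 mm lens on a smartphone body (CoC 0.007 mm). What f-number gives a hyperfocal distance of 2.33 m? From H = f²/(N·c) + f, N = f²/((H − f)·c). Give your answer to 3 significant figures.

Rearrange H = f²/(N·c) + f for N: N = f² / ((H − f)·c).
N = 18² / ((2330 − 18) × 0.007) = 324 / 16.18 ≈ 20.

f/20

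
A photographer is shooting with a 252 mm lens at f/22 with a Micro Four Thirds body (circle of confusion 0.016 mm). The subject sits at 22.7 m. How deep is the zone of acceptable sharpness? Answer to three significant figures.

Hyperfocal distance H = f²/(N·c) + f = 252²/(22 × 0.016) + 252 = 63504/0.352 + 252 ≈ 180661.1 mm ≈ 180.7 m.
Near limit Dn = s·(H − f)/(H + s − 2f) = 22700 × (180661.1 − 252) / (180661.1 + 22700 − 2 × 252) = 22700 × 180409.1 / 202857.1 ≈ 20188.0 mm.
Far limit Df = s·(H − f)/(H − s) = 22700 × (180661.1 − 252) / (180661.1 − 22700) = 22700 × 180409.1 / 157961.1 ≈ 25925.9 mm.
Depth of field = Df − Dn = 25925.9 − 20188.0 ≈ 5737.9 mm ≈ 5.74 m.

5.74 m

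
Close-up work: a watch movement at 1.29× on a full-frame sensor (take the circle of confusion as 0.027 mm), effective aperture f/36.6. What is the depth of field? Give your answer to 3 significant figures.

At magnification m, DoF ≈ 2·N_eff·c/m² = 2 × 36.6 × 0.027 / 1.29² = 1.976 / 1.664 ≈ 1.19 mm.

1.19 mm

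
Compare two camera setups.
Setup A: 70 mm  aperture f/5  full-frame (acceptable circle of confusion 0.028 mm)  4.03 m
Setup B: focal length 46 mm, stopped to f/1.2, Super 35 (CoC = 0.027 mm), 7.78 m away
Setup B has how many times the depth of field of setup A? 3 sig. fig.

2.02

Setup A: H = 70²/(5×0.028) + 70 ≈ 35070.0 mm; DoF = Df − Dn = 4544.14 − 3620.38 ≈ 923.76 mm.
Setup B: H = 46²/(1.2×0.027) + 46 ≈ 65354.6 mm; DoF = Df − Dn = 8825.1 − 6956.2 ≈ 1868.9 mm.
Ratio = 1868.9 / 923.76 ≈ 2.02.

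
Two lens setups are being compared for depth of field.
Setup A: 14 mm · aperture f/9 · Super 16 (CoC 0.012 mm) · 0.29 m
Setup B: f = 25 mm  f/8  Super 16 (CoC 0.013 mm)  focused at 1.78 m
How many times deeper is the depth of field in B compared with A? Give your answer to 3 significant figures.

12.6

Setup A: H = 14²/(9×0.012) + 14 ≈ 1828.8 mm; DoF = Df − Dn = 342.014 − 251.718 ≈ 90.296 mm.
Setup B: H = 25²/(8×0.013) + 25 ≈ 6034.6 mm; DoF = Df − Dn = 2514.2 − 1377.7 ≈ 1136.5 mm.
Ratio = 1136.5 / 90.296 ≈ 12.6.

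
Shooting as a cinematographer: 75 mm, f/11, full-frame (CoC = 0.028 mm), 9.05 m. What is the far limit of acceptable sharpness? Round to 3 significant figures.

17.8 m

Hyperfocal distance H = f²/(N·c) + f = 75²/(11 × 0.028) + 75 = 5625/0.308 + 75 ≈ 18338.0 mm ≈ 18.34 m.
Far limit Df = s·(H − f)/(H − s) = 9050 × (18338.0 − 75) / (18338.0 − 9050) = 9050 × 18263.0 / 9288.0 ≈ 17795 mm ≈ 17.8 m.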